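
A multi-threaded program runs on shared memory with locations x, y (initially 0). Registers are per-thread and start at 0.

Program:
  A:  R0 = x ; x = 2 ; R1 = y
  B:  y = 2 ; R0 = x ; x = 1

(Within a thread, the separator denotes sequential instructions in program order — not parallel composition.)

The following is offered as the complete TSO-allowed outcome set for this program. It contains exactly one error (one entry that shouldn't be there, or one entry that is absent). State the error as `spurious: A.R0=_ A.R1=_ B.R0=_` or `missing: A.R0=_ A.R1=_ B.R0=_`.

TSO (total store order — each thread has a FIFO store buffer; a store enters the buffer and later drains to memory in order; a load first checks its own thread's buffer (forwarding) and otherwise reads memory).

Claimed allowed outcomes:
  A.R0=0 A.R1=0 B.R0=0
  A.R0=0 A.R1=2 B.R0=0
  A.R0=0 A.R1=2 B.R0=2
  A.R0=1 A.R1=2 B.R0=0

missing: A.R0=0 A.R1=0 B.R0=2

outcome vector order: (A.R0,A.R1,B.R0)
[TSO] allowed = {0/0/0 0/0/2 0/2/0 0/2/2 1/2/0}
TSO∖claimed = {0/0/2}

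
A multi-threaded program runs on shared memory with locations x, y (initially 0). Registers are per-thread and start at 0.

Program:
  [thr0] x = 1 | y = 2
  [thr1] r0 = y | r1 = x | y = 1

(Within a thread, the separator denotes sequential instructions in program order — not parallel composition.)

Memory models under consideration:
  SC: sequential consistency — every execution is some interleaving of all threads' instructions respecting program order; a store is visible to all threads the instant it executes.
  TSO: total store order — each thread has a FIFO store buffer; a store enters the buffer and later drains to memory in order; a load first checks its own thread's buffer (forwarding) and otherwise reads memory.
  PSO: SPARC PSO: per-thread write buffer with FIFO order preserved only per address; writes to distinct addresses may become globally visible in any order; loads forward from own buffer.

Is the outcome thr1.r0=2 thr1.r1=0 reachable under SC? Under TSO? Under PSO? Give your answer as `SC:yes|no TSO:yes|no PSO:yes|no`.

outcome vector order: (thr1.r0,thr1.r1)
SC (3): (0,0); (0,1); (2,1)
TSO (3): (0,0); (0,1); (2,1)
PSO (4): (0,0); (0,1); (2,0); (2,1)
target (2,0) ∈ {PSO}

SC:no TSO:no PSO:yes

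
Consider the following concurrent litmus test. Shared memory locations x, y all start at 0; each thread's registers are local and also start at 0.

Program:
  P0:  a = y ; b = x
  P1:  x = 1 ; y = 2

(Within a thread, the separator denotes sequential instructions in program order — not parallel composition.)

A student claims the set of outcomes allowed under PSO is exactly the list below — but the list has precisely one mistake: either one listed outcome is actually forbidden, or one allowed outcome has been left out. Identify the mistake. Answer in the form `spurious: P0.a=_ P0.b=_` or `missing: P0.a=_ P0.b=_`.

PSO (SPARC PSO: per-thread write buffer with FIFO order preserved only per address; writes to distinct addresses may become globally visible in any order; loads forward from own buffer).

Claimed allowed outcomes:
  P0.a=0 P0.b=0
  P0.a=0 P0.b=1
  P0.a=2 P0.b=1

outcome vector order: (P0.a,P0.b)
[PSO] allowed = {<0 0>; <0 1>; <2 0>; <2 1>}
PSO∖claimed = {<2 0>}

missing: P0.a=2 P0.b=0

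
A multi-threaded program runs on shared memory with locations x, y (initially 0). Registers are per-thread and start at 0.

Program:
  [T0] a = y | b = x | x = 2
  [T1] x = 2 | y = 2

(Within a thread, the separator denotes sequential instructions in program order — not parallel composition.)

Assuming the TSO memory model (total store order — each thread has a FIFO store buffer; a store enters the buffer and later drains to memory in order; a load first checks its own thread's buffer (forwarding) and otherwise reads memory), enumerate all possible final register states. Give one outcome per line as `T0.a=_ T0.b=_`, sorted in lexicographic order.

T0.a=0 T0.b=0
T0.a=0 T0.b=2
T0.a=2 T0.b=2

outcome vector order: (T0.a,T0.b)
|TSO outcomes| = 3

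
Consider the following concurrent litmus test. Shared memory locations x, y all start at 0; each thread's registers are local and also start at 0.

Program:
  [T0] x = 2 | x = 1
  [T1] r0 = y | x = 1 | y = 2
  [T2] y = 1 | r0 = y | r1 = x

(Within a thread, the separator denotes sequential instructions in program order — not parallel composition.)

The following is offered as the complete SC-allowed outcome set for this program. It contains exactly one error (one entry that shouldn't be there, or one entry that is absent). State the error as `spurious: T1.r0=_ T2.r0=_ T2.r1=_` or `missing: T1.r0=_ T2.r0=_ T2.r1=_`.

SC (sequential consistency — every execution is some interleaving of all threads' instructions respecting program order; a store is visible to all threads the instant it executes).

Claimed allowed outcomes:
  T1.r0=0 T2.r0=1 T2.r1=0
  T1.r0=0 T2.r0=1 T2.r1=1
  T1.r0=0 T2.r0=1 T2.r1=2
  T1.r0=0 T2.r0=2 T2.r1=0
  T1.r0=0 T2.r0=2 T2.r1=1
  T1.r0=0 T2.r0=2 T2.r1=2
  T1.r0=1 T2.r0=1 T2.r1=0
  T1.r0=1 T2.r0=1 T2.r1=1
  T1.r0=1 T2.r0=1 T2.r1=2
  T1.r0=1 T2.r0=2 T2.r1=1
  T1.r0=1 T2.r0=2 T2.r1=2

spurious: T1.r0=0 T2.r0=2 T2.r1=0

outcome vector order: (T1.r0,T2.r0,T2.r1)
SC: 10 outcomes — {<0 1 0> <0 1 1> <0 1 2> <0 2 1> <0 2 2> <1 1 0> <1 1 1> <1 1 2> <1 2 1> <1 2 2>}
claimed∖SC = {<0 2 0>}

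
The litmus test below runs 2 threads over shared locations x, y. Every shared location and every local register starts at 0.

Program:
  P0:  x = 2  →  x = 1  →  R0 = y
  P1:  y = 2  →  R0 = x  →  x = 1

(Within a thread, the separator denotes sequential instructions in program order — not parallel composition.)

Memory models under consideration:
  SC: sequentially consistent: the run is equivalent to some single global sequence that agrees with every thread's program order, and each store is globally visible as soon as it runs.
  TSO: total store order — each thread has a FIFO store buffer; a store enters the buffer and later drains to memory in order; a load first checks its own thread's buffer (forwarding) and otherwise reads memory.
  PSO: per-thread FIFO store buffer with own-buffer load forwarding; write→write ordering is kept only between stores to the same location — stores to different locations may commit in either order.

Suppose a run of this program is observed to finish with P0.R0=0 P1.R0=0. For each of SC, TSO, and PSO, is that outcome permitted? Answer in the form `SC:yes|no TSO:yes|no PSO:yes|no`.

outcome vector order: (P0.R0,P1.R0)
[SC] allowed = {(0,1); (2,0); (2,1); (2,2)}
[TSO] allowed = {(0,0); (0,1); (0,2); (2,0); (2,1); (2,2)}
[PSO] allowed = {(0,0); (0,1); (0,2); (2,0); (2,1); (2,2)}
target (0,0) ∈ {TSO,PSO}

SC:no TSO:yes PSO:yes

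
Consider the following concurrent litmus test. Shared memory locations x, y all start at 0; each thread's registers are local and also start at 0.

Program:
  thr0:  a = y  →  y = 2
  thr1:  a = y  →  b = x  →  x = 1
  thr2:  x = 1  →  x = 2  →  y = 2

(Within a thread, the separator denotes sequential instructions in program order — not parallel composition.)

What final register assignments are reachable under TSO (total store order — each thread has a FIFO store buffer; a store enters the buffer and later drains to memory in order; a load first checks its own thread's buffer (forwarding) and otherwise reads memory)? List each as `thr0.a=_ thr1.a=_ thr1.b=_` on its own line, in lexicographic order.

thr0.a=0 thr1.a=0 thr1.b=0
thr0.a=0 thr1.a=0 thr1.b=1
thr0.a=0 thr1.a=0 thr1.b=2
thr0.a=0 thr1.a=2 thr1.b=0
thr0.a=0 thr1.a=2 thr1.b=1
thr0.a=0 thr1.a=2 thr1.b=2
thr0.a=2 thr1.a=0 thr1.b=0
thr0.a=2 thr1.a=0 thr1.b=1
thr0.a=2 thr1.a=0 thr1.b=2
thr0.a=2 thr1.a=2 thr1.b=2

outcome vector order: (thr0.a,thr1.a,thr1.b)
|TSO outcomes| = 10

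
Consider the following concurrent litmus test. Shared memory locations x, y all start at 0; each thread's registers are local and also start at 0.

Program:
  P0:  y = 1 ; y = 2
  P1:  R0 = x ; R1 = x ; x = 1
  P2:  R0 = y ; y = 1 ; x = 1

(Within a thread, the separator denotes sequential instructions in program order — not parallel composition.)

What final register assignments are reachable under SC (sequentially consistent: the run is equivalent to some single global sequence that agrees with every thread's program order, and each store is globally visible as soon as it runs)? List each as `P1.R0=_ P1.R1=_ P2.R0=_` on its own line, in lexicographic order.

outcome vector order: (P1.R0,P1.R1,P2.R0)
|SC outcomes| = 9

P1.R0=0 P1.R1=0 P2.R0=0
P1.R0=0 P1.R1=0 P2.R0=1
P1.R0=0 P1.R1=0 P2.R0=2
P1.R0=0 P1.R1=1 P2.R0=0
P1.R0=0 P1.R1=1 P2.R0=1
P1.R0=0 P1.R1=1 P2.R0=2
P1.R0=1 P1.R1=1 P2.R0=0
P1.R0=1 P1.R1=1 P2.R0=1
P1.R0=1 P1.R1=1 P2.R0=2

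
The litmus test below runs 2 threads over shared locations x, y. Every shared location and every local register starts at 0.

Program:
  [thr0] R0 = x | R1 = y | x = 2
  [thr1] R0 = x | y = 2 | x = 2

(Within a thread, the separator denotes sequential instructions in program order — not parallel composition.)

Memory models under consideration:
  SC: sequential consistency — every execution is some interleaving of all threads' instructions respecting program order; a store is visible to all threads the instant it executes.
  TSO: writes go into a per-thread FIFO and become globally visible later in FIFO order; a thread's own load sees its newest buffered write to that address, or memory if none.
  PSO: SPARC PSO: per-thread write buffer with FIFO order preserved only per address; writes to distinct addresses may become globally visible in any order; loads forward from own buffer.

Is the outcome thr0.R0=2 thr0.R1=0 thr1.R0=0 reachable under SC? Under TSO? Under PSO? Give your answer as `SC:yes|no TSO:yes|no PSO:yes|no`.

outcome vector order: (thr0.R0,thr0.R1,thr1.R0)
under SC → 0/0/0, 0/0/2, 0/2/0, 2/2/0
under TSO → 0/0/0, 0/0/2, 0/2/0, 2/2/0
under PSO → 0/0/0, 0/0/2, 0/2/0, 2/0/0, 2/2/0
target 2/0/0 ∈ {PSO}

SC:no TSO:no PSO:yes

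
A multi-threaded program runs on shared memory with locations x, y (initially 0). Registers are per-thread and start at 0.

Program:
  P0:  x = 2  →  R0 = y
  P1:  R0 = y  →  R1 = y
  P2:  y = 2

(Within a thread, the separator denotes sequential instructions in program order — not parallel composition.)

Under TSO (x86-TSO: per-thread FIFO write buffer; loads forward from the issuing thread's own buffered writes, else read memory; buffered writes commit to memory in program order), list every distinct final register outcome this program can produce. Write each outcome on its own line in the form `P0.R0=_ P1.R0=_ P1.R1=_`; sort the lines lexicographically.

outcome vector order: (P0.R0,P1.R0,P1.R1)
|TSO outcomes| = 6

P0.R0=0 P1.R0=0 P1.R1=0
P0.R0=0 P1.R0=0 P1.R1=2
P0.R0=0 P1.R0=2 P1.R1=2
P0.R0=2 P1.R0=0 P1.R1=0
P0.R0=2 P1.R0=0 P1.R1=2
P0.R0=2 P1.R0=2 P1.R1=2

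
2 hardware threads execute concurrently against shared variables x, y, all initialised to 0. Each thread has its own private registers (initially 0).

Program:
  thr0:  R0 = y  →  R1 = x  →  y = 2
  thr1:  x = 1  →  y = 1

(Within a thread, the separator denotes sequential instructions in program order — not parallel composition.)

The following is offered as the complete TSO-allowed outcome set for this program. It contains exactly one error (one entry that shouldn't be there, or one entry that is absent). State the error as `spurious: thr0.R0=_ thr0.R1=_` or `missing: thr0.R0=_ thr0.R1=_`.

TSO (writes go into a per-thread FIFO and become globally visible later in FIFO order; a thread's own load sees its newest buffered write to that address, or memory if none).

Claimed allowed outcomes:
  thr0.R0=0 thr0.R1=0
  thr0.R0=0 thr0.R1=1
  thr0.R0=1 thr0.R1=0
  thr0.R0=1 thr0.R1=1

spurious: thr0.R0=1 thr0.R1=0

outcome vector order: (thr0.R0,thr0.R1)
TSO (3): (0,0) (0,1) (1,1)
claimed∖TSO = {(1,0)}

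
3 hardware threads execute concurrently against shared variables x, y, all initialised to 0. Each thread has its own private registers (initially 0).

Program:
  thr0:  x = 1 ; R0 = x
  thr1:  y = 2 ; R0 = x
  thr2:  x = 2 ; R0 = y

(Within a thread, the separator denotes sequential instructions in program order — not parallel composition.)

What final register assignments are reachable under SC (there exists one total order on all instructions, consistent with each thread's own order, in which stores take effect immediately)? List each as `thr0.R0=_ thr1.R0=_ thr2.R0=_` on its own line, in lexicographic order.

outcome vector order: (thr0.R0,thr1.R0,thr2.R0)
|SC outcomes| = 9

thr0.R0=1 thr1.R0=0 thr2.R0=2
thr0.R0=1 thr1.R0=1 thr2.R0=0
thr0.R0=1 thr1.R0=1 thr2.R0=2
thr0.R0=1 thr1.R0=2 thr2.R0=0
thr0.R0=1 thr1.R0=2 thr2.R0=2
thr0.R0=2 thr1.R0=0 thr2.R0=2
thr0.R0=2 thr1.R0=1 thr2.R0=2
thr0.R0=2 thr1.R0=2 thr2.R0=0
thr0.R0=2 thr1.R0=2 thr2.R0=2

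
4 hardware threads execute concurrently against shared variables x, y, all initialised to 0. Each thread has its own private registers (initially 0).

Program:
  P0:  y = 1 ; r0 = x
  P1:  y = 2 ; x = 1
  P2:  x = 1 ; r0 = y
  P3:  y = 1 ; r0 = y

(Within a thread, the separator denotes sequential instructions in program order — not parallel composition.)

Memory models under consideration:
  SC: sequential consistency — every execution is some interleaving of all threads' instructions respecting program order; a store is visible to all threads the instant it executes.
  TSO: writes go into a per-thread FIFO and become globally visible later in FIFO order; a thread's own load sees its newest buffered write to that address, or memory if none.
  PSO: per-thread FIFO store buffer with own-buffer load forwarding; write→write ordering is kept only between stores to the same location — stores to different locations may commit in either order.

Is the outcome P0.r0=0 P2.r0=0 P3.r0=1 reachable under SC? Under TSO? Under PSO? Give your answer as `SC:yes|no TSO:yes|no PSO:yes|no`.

outcome vector order: (P0.r0,P2.r0,P3.r0)
[SC] allowed = {011 012 021 022 101 102 111 112 121 122}
[TSO] allowed = {001 002 011 012 021 022 101 102 111 112 121 122}
[PSO] allowed = {001 002 011 012 021 022 101 102 111 112 121 122}
target 001 ∈ {TSO,PSO}

SC:no TSO:yes PSO:yes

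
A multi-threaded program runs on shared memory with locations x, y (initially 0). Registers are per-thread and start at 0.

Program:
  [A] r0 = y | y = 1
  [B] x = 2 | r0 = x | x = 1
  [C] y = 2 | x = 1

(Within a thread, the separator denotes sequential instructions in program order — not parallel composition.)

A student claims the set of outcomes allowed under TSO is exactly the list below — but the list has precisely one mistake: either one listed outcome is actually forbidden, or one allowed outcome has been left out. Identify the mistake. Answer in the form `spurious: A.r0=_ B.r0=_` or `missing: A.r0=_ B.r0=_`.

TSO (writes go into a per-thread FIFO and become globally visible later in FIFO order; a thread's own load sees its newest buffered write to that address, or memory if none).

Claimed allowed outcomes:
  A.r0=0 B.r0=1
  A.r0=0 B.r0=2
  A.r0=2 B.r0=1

outcome vector order: (A.r0,B.r0)
TSO (4): <0 1> <0 2> <2 1> <2 2>
TSO∖claimed = {<2 2>}

missing: A.r0=2 B.r0=2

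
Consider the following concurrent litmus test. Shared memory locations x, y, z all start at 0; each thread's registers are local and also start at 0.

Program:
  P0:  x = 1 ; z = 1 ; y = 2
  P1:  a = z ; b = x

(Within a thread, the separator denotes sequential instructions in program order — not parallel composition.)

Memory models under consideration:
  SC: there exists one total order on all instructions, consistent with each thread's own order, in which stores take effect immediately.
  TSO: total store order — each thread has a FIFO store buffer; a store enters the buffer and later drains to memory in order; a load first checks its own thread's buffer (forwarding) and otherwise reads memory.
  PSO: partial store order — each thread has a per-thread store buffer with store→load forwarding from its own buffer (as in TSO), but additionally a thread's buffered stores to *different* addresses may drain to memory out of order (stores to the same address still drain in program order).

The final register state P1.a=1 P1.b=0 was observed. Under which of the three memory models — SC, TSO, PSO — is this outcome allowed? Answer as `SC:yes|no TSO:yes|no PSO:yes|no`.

SC:no TSO:no PSO:yes

outcome vector order: (P1.a,P1.b)
[SC] allowed = {0/0; 0/1; 1/1}
[TSO] allowed = {0/0; 0/1; 1/1}
[PSO] allowed = {0/0; 0/1; 1/0; 1/1}
target 1/0 ∈ {PSO}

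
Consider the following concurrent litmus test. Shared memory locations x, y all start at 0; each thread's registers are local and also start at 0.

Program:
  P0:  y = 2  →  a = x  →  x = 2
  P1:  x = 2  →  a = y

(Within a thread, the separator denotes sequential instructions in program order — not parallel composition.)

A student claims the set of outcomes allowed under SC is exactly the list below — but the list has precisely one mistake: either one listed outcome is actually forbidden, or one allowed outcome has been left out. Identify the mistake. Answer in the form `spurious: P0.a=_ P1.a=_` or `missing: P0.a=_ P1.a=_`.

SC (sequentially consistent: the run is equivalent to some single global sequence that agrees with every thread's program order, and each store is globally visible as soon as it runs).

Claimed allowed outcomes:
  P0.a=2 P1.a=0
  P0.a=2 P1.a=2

missing: P0.a=0 P1.a=2

outcome vector order: (P0.a,P1.a)
SC (3): <0 2> <2 0> <2 2>
SC∖claimed = {<0 2>}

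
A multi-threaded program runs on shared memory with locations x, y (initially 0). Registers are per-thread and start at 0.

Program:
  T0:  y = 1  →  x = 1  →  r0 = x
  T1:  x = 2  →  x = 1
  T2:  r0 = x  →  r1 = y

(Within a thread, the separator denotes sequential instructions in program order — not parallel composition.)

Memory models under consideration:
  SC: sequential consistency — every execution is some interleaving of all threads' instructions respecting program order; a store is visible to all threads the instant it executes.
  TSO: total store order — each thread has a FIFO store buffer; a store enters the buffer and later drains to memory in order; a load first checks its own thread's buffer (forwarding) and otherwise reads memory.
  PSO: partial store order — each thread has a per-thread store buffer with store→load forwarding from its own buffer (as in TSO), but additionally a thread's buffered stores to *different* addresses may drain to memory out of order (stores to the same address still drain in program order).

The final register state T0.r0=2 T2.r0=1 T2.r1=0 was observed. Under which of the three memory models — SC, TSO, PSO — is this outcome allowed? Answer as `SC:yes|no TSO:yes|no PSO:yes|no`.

SC:no TSO:no PSO:yes

outcome vector order: (T0.r0,T2.r0,T2.r1)
under SC → (1,0,0), (1,0,1), (1,1,0), (1,1,1), (1,2,0), (1,2,1), (2,0,0), (2,0,1), (2,1,1), (2,2,1)
under TSO → (1,0,0), (1,0,1), (1,1,0), (1,1,1), (1,2,0), (1,2,1), (2,0,0), (2,0,1), (2,1,1), (2,2,1)
under PSO → (1,0,0), (1,0,1), (1,1,0), (1,1,1), (1,2,0), (1,2,1), (2,0,0), (2,0,1), (2,1,0), (2,1,1), (2,2,0), (2,2,1)
target (2,1,0) ∈ {PSO}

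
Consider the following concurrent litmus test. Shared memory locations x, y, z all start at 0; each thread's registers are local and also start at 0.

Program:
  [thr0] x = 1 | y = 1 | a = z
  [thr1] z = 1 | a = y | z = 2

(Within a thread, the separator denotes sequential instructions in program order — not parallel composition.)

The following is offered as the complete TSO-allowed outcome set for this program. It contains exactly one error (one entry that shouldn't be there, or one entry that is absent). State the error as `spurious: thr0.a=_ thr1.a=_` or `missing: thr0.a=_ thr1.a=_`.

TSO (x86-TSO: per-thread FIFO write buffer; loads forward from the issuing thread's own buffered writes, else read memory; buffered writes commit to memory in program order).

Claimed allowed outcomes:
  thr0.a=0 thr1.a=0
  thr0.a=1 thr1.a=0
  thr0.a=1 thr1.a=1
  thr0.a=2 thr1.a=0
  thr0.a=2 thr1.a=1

outcome vector order: (thr0.a,thr1.a)
TSO (6): 0/0; 0/1; 1/0; 1/1; 2/0; 2/1
TSO∖claimed = {0/1}

missing: thr0.a=0 thr1.a=1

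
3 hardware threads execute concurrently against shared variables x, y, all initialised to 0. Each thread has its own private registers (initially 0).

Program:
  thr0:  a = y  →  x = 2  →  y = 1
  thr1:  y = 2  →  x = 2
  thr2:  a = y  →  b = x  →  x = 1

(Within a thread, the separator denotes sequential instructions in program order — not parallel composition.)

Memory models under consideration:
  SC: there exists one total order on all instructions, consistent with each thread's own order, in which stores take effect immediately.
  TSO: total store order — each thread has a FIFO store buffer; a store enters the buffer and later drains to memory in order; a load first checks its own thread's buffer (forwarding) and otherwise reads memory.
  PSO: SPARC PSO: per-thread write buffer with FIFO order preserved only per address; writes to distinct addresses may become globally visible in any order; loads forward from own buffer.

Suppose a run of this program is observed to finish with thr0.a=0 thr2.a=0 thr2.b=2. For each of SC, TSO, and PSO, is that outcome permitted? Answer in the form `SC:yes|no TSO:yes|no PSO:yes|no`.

outcome vector order: (thr0.a,thr2.a,thr2.b)
[SC] allowed = {0/0/0 0/0/2 0/1/2 0/2/0 0/2/2 2/0/0 2/0/2 2/1/2 2/2/0 2/2/2}
[TSO] allowed = {0/0/0 0/0/2 0/1/2 0/2/0 0/2/2 2/0/0 2/0/2 2/1/2 2/2/0 2/2/2}
[PSO] allowed = {0/0/0 0/0/2 0/1/0 0/1/2 0/2/0 0/2/2 2/0/0 2/0/2 2/1/0 2/1/2 2/2/0 2/2/2}
target 0/0/2 ∈ {SC,TSO,PSO}

SC:yes TSO:yes PSO:yes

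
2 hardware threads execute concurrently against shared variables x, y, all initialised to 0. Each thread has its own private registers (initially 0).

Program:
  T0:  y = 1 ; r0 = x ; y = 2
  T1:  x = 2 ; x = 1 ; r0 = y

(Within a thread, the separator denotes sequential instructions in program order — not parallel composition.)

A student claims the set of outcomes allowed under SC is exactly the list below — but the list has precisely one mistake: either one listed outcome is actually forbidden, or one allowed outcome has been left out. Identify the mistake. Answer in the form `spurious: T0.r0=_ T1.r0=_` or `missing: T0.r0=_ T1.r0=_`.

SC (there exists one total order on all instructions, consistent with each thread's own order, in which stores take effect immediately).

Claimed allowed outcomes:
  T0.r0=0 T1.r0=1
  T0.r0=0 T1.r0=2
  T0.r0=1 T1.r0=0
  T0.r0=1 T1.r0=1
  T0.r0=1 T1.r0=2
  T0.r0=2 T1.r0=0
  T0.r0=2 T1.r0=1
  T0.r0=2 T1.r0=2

spurious: T0.r0=2 T1.r0=0

outcome vector order: (T0.r0,T1.r0)
under SC → 01; 02; 10; 11; 12; 21; 22
claimed∖SC = {20}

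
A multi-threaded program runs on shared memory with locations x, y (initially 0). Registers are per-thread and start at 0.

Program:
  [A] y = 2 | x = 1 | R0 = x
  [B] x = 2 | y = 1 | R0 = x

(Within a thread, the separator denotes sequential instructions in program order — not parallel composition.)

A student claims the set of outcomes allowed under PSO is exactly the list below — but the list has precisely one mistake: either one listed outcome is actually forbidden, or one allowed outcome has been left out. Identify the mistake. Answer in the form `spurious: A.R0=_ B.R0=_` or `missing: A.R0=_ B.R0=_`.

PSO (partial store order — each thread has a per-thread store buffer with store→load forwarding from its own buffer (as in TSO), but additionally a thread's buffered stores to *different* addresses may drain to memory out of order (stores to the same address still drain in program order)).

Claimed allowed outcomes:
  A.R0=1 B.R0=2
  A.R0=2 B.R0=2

outcome vector order: (A.R0,B.R0)
under PSO → 11; 12; 22
PSO∖claimed = {11}

missing: A.R0=1 B.R0=1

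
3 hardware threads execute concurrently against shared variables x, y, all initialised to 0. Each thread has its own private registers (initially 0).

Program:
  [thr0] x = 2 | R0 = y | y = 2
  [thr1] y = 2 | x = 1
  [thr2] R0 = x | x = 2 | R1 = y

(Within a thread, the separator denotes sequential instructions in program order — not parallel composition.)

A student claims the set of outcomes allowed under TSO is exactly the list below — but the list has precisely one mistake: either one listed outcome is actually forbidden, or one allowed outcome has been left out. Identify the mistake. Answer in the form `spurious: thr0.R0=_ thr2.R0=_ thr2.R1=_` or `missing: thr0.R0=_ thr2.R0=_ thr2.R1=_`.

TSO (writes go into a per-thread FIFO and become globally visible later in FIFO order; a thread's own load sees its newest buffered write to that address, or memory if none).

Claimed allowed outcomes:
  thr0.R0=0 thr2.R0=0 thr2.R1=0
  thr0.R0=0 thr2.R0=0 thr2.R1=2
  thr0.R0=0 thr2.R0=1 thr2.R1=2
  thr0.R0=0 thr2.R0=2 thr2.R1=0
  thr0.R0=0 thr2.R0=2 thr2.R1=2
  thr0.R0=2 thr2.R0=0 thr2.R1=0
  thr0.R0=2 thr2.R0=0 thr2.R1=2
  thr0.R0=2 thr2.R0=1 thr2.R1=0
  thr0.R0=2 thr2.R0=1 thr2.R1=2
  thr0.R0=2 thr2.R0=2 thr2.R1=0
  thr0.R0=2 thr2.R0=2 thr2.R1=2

spurious: thr0.R0=2 thr2.R0=1 thr2.R1=0

outcome vector order: (thr0.R0,thr2.R0,thr2.R1)
TSO (10): 0/0/0 0/0/2 0/1/2 0/2/0 0/2/2 2/0/0 2/0/2 2/1/2 2/2/0 2/2/2
claimed∖TSO = {2/1/0}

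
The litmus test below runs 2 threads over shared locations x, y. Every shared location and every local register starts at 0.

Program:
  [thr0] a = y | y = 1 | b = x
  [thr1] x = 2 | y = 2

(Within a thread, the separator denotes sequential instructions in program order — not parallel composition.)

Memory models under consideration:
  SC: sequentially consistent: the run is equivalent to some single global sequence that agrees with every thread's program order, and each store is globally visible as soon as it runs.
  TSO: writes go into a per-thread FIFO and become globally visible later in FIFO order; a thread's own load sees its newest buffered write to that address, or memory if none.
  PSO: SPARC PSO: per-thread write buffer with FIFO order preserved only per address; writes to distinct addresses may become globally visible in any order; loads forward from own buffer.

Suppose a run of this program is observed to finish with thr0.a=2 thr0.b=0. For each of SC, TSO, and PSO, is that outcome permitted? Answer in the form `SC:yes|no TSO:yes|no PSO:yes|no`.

SC:no TSO:no PSO:yes

outcome vector order: (thr0.a,thr0.b)
[SC] allowed = {(0,0) (0,2) (2,2)}
[TSO] allowed = {(0,0) (0,2) (2,2)}
[PSO] allowed = {(0,0) (0,2) (2,0) (2,2)}
target (2,0) ∈ {PSO}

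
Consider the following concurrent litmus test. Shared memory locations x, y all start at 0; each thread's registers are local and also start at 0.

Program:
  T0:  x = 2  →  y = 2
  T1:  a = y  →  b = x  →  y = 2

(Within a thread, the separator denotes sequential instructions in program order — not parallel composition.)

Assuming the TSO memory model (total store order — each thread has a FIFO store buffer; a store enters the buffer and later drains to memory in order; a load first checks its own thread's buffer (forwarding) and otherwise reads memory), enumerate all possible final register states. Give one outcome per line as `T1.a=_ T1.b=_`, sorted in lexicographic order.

T1.a=0 T1.b=0
T1.a=0 T1.b=2
T1.a=2 T1.b=2

outcome vector order: (T1.a,T1.b)
|TSO outcomes| = 3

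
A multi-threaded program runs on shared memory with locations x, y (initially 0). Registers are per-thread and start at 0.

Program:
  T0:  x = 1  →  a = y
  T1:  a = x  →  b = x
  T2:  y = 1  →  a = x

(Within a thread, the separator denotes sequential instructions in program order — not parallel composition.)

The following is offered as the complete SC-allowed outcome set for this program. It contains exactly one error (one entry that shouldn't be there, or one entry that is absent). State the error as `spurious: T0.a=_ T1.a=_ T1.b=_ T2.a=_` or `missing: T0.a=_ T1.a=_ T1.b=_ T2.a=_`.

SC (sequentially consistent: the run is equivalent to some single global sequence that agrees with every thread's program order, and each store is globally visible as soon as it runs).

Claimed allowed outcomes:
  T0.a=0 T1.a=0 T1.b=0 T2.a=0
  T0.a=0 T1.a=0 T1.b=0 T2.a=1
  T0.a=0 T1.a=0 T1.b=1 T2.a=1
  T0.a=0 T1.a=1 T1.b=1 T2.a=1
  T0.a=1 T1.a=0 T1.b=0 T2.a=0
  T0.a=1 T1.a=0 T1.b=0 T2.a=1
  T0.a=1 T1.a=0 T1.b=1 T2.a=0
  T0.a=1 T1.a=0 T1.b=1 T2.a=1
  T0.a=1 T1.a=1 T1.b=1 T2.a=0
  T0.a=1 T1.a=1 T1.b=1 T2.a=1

outcome vector order: (T0.a,T1.a,T1.b,T2.a)
[SC] allowed = {0001; 0011; 0111; 1000; 1001; 1010; 1011; 1110; 1111}
claimed∖SC = {0000}

spurious: T0.a=0 T1.a=0 T1.b=0 T2.a=0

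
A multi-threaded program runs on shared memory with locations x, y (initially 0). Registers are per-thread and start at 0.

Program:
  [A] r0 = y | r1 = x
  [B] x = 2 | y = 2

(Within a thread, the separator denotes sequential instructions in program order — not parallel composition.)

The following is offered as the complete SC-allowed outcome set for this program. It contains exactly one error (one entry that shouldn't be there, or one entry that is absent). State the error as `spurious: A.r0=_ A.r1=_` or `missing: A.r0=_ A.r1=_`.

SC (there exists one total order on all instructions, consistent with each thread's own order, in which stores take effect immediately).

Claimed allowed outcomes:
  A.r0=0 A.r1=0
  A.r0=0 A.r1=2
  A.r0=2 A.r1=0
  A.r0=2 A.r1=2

outcome vector order: (A.r0,A.r1)
SC: 3 outcomes — {(0,0) (0,2) (2,2)}
claimed∖SC = {(2,0)}

spurious: A.r0=2 A.r1=0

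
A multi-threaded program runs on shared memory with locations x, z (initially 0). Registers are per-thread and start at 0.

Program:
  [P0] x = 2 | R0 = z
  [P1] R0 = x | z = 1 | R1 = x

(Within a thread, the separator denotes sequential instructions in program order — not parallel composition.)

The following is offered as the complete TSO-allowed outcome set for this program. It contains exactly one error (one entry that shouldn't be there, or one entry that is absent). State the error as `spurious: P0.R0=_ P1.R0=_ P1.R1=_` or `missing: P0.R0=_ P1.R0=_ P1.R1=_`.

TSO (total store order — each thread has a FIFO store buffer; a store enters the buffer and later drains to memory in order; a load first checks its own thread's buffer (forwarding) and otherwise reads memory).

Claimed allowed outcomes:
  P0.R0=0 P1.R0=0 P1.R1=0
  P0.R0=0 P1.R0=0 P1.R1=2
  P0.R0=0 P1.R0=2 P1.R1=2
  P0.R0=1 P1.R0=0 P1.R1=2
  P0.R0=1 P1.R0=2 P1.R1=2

missing: P0.R0=1 P1.R0=0 P1.R1=0

outcome vector order: (P0.R0,P1.R0,P1.R1)
[TSO] allowed = {000, 002, 022, 100, 102, 122}
TSO∖claimed = {100}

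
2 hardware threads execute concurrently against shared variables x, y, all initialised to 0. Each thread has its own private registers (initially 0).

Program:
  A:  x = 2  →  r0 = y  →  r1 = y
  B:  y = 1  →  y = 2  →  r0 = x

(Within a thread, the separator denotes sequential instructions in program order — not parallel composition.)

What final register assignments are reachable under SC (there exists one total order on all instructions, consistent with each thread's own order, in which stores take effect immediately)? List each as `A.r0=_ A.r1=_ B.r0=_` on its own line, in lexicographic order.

outcome vector order: (A.r0,A.r1,B.r0)
|SC outcomes| = 7

A.r0=0 A.r1=0 B.r0=2
A.r0=0 A.r1=1 B.r0=2
A.r0=0 A.r1=2 B.r0=2
A.r0=1 A.r1=1 B.r0=2
A.r0=1 A.r1=2 B.r0=2
A.r0=2 A.r1=2 B.r0=0
A.r0=2 A.r1=2 B.r0=2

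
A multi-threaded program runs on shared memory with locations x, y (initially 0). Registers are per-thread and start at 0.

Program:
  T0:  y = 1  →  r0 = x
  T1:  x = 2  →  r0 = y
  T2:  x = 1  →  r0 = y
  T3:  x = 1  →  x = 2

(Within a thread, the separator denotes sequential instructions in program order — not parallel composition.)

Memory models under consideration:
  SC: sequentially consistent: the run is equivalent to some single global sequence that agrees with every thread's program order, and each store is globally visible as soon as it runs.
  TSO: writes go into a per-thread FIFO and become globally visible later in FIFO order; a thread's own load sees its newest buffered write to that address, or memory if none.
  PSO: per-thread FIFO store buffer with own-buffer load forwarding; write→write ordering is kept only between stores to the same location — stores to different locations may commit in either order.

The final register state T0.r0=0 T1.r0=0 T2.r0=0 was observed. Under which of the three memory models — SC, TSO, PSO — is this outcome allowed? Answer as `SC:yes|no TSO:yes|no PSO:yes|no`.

outcome vector order: (T0.r0,T1.r0,T2.r0)
SC: 9 outcomes — {0/1/1; 1/0/0; 1/0/1; 1/1/0; 1/1/1; 2/0/0; 2/0/1; 2/1/0; 2/1/1}
TSO: 12 outcomes — {0/0/0; 0/0/1; 0/1/0; 0/1/1; 1/0/0; 1/0/1; 1/1/0; 1/1/1; 2/0/0; 2/0/1; 2/1/0; 2/1/1}
PSO: 12 outcomes — {0/0/0; 0/0/1; 0/1/0; 0/1/1; 1/0/0; 1/0/1; 1/1/0; 1/1/1; 2/0/0; 2/0/1; 2/1/0; 2/1/1}
target 0/0/0 ∈ {TSO,PSO}

SC:no TSO:yes PSO:yes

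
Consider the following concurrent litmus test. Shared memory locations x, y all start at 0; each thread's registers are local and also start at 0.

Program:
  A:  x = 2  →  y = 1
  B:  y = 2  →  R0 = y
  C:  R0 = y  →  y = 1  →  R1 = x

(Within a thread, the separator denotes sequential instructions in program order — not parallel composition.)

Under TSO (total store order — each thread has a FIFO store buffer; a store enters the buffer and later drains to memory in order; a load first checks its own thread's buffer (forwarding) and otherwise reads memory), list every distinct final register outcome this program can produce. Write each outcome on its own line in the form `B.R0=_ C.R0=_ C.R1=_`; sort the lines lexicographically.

outcome vector order: (B.R0,C.R0,C.R1)
|TSO outcomes| = 10

B.R0=1 C.R0=0 C.R1=0
B.R0=1 C.R0=0 C.R1=2
B.R0=1 C.R0=1 C.R1=2
B.R0=1 C.R0=2 C.R1=0
B.R0=1 C.R0=2 C.R1=2
B.R0=2 C.R0=0 C.R1=0
B.R0=2 C.R0=0 C.R1=2
B.R0=2 C.R0=1 C.R1=2
B.R0=2 C.R0=2 C.R1=0
B.R0=2 C.R0=2 C.R1=2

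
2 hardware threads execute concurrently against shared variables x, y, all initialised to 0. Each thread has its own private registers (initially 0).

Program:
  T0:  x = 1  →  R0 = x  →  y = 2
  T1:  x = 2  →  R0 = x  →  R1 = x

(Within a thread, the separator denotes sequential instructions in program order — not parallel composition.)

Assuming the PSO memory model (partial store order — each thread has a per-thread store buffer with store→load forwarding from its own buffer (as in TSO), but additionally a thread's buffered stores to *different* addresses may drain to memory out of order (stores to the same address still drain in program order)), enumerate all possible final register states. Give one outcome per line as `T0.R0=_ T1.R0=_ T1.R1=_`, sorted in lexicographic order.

outcome vector order: (T0.R0,T1.R0,T1.R1)
|PSO outcomes| = 4

T0.R0=1 T1.R0=1 T1.R1=1
T0.R0=1 T1.R0=2 T1.R1=1
T0.R0=1 T1.R0=2 T1.R1=2
T0.R0=2 T1.R0=2 T1.R1=2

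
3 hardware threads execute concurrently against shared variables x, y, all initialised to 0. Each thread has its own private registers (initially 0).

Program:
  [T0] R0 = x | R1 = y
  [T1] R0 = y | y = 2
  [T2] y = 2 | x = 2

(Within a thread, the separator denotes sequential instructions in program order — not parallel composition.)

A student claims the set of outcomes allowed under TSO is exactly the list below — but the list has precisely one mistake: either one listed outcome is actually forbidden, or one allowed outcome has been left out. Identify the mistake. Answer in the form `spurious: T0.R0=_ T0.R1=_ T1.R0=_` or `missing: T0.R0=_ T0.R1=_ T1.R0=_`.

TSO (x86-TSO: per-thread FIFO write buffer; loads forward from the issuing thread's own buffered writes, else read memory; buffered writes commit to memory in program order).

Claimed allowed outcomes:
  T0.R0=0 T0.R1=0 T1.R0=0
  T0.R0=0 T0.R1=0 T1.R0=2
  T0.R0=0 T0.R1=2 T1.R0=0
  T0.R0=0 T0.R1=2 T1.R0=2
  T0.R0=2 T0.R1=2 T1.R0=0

missing: T0.R0=2 T0.R1=2 T1.R0=2

outcome vector order: (T0.R0,T0.R1,T1.R0)
[TSO] allowed = {000; 002; 020; 022; 220; 222}
TSO∖claimed = {222}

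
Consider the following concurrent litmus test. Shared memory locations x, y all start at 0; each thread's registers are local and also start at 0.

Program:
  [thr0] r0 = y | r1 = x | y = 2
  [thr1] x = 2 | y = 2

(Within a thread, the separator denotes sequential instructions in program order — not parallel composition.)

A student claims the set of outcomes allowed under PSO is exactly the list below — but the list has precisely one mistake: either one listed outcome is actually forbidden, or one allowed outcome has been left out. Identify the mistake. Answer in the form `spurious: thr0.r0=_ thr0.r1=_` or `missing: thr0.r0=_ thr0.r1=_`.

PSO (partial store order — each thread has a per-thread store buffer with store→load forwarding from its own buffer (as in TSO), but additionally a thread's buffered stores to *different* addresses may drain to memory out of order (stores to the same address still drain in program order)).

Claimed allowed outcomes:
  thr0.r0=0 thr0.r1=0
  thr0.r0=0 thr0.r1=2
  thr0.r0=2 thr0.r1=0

missing: thr0.r0=2 thr0.r1=2

outcome vector order: (thr0.r0,thr0.r1)
PSO (4): <0 0>; <0 2>; <2 0>; <2 2>
PSO∖claimed = {<2 2>}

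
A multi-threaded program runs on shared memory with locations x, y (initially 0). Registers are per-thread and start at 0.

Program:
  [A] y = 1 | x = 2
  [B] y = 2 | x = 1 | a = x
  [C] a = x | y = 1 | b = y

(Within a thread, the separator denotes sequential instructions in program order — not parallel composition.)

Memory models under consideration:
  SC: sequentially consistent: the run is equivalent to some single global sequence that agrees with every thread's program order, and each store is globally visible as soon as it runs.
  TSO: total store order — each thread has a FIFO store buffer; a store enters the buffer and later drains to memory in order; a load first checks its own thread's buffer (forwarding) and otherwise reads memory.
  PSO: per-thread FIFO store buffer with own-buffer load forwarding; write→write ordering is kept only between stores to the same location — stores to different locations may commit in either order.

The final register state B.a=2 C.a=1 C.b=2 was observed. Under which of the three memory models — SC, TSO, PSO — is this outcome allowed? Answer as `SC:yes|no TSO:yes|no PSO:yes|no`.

outcome vector order: (B.a,C.a,C.b)
[SC] allowed = {1/0/1; 1/0/2; 1/1/1; 1/2/1; 1/2/2; 2/0/1; 2/0/2; 2/1/1; 2/2/1}
[TSO] allowed = {1/0/1; 1/0/2; 1/1/1; 1/2/1; 1/2/2; 2/0/1; 2/0/2; 2/1/1; 2/2/1}
[PSO] allowed = {1/0/1; 1/0/2; 1/1/1; 1/1/2; 1/2/1; 1/2/2; 2/0/1; 2/0/2; 2/1/1; 2/1/2; 2/2/1; 2/2/2}
target 2/1/2 ∈ {PSO}

SC:no TSO:no PSO:yes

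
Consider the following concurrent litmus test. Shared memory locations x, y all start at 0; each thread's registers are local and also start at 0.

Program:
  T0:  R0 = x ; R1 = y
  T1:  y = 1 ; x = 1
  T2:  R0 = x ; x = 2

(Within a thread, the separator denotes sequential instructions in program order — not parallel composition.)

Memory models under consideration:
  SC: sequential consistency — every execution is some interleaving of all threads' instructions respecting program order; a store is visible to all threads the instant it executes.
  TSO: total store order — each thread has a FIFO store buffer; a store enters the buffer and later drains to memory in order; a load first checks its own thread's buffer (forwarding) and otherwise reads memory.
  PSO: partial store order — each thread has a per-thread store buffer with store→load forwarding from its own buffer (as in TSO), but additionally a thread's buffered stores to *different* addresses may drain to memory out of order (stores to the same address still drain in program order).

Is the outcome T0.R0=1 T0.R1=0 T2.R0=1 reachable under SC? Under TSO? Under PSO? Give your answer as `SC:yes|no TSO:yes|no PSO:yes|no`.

SC:no TSO:no PSO:yes

outcome vector order: (T0.R0,T0.R1,T2.R0)
under SC → 000 001 010 011 110 111 200 210 211
under TSO → 000 001 010 011 110 111 200 210 211
under PSO → 000 001 010 011 100 101 110 111 200 201 210 211
target 101 ∈ {PSO}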